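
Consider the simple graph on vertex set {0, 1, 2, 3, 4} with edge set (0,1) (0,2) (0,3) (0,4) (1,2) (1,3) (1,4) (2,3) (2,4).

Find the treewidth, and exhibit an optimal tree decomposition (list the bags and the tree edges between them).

Each bag holds 4 vertices, so the decomposition has width 3, which upper-bounds the treewidth. For the lower bound, the 4 vertices {0, 1, 2, 3} are pairwise adjacent, and any tree decomposition puts a clique entirely inside one bag — forcing width ≥ 3. The upper and lower bounds meet at 3, so that is the treewidth.

Treewidth 3.
One such decomposition:
Bags: B1 = {0, 1, 2, 3}  B2 = {0, 1, 2, 4}
Tree: B1–B2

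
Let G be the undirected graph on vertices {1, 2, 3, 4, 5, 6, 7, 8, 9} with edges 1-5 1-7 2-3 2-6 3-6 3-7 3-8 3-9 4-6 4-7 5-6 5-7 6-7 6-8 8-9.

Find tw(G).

A width-2 tree decomposition is:
Bags: B1 = {3, 6, 7}  B2 = {4, 6, 7}  B3 = {2, 3, 6}  B4 = {5, 6, 7}  B5 = {1, 5, 7}  B6 = {3, 6, 8}  B7 = {3, 8, 9}
Tree: B1–B2, B1–B3, B2–B4, B4–B5, B1–B6, B6–B7
Every bag has size at most 3, so the width is 3 − 1 = 2 and tw(G) ≤ 2. For the lower bound, the 3 vertices {1, 5, 7} are pairwise adjacent, and any tree decomposition puts a clique entirely inside one bag — forcing width ≥ 2. Hence tw(G) = 2 exactly.

2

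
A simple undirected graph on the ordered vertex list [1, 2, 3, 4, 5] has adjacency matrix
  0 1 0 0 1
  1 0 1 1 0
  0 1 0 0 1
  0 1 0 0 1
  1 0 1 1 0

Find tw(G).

2

A width-2 tree decomposition is:
Bags: B1 = {2, 3, 5}  B2 = {2, 4, 5}  B3 = {1, 2, 5}
Tree: B1–B2, B2–B3
Every bag has size at most 3, so the width is 3 − 1 = 2 and tw(G) ≤ 2. For the lower bound, G contains the cycle 2–3–5–4–2, so G is not a forest; only forests have treewidth ≤ 1, hence tw(G) ≥ 2. Therefore the treewidth is 2.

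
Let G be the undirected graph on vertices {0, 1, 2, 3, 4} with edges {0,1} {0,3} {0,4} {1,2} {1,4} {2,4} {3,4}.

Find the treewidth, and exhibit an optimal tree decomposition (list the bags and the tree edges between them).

Each bag holds 3 vertices, so the decomposition has width 2, which upper-bounds the treewidth. Conversely, {0, 1, 4} is a clique of size 3, and the vertices of any clique must share a bag in every tree decomposition; so some bag has ≥ 3 vertices and tw(G) ≥ 2. Hence tw(G) = 2 exactly.

Treewidth 2.
Bags: B1 = {0, 3, 4}  B2 = {0, 1, 4}  B3 = {1, 2, 4}
Tree: B1–B2, B2–B3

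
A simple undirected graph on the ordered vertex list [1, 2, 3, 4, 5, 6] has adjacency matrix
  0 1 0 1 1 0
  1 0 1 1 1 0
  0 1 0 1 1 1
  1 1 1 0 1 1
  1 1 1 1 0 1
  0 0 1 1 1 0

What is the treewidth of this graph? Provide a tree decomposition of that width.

Treewidth 3.
One optimal decomposition is:
Bags: B1 = {1, 2, 4, 5}  B2 = {2, 3, 4, 5}  B3 = {3, 4, 5, 6}
Tree: B1–B2, B2–B3

Every bag has size at most 4, so the width is 4 − 1 = 3 and tw(G) ≤ 3. Conversely, {1, 2, 4, 5} is a clique of size 4, and the vertices of any clique must share a bag in every tree decomposition; so some bag has ≥ 4 vertices and tw(G) ≥ 3. Therefore the treewidth is 3.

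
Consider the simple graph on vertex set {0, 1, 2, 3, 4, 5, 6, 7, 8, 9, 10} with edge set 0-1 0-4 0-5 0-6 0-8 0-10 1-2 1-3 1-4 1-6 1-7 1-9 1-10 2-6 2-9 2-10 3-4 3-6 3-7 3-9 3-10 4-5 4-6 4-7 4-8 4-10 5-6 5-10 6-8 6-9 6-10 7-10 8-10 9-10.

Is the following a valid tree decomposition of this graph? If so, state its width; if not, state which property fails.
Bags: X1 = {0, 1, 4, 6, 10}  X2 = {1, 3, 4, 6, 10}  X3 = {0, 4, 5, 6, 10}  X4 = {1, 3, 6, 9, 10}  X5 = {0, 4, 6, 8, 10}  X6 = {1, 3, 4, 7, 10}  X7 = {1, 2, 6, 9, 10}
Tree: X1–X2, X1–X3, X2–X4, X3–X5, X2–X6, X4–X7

Yes; width 4.

Vertex coverage: the bags together contain {0, 1, 2, 3, 4, 5, 6, 7, 8, 9, 10}, the full vertex set. Edge coverage: each edge of G has both endpoints in at least one bag. Running intersection: for every vertex, the bags containing it form a connected subtree. All three properties hold, so this is a valid tree decomposition of width max|bag| − 1 = 4, and hence tw(G) ≤ 4.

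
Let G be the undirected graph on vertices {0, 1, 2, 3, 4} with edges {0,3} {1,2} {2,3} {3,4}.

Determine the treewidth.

A width-1 tree decomposition is:
Bags: B1 = {3, 4}  B2 = {2, 3}  B3 = {0, 3}  B4 = {1, 2}
Tree: B1–B2, B2–B3, B2–B4
The largest bag has 2 vertices, giving width 1; this decomposition certifies tw(G) ≤ 1. Since G has at least one edge (e.g. 4–3), it is not an edgeless graph, so tw(G) ≥ 1. The upper and lower bounds meet at 1, so that is the treewidth.

1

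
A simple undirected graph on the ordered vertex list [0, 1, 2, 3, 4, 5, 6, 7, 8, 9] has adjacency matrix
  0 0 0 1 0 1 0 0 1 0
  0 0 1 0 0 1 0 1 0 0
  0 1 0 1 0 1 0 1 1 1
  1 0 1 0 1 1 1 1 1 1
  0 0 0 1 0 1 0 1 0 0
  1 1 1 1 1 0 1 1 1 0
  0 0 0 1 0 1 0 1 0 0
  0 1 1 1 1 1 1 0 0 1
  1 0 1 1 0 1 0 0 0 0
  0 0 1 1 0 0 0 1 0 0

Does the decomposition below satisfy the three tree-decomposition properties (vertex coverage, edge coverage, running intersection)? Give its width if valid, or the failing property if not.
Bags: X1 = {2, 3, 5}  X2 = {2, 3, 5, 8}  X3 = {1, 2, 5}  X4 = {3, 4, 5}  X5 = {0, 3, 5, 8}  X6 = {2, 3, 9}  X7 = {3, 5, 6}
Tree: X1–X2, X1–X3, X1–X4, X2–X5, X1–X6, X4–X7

A tree decomposition must satisfy three properties: every vertex lies in some bag; for every edge, both endpoints lie together in some bag; and for every vertex, the bags containing it form a connected subtree. Here vertex 7 appears in no bag, so the decomposition is invalid.

No — vertex 7 appears in no bag.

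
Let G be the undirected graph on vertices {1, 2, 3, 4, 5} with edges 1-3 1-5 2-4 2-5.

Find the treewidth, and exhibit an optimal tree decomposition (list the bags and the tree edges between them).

The largest bag has 2 vertices, giving width 1; this decomposition certifies tw(G) ≤ 1. Since G has at least one edge (e.g. 4–2), it is not an edgeless graph, so tw(G) ≥ 1. Combining the bounds, tw(G) = 1.

Treewidth 1.
One optimal decomposition is:
Bags: B1 = {2, 4}  B2 = {2, 5}  B3 = {1, 5}  B4 = {1, 3}
Tree: B1–B2, B2–B3, B3–B4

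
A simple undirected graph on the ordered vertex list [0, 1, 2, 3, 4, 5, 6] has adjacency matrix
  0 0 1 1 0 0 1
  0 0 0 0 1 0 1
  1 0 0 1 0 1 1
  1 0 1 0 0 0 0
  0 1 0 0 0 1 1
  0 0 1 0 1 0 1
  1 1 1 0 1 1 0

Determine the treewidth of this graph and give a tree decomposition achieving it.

Treewidth 2.
One such decomposition:
Bags: B1 = {2, 5, 6}  B2 = {4, 5, 6}  B3 = {0, 2, 6}  B4 = {1, 4, 6}  B5 = {0, 2, 3}
Tree: B1–B2, B1–B3, B2–B4, B3–B5

The largest bag has 3 vertices, giving width 2; this decomposition certifies tw(G) ≤ 2. For the lower bound, the 3 vertices {0, 2, 3} are pairwise adjacent, and any tree decomposition puts a clique entirely inside one bag — forcing width ≥ 2. The upper and lower bounds meet at 2, so that is the treewidth.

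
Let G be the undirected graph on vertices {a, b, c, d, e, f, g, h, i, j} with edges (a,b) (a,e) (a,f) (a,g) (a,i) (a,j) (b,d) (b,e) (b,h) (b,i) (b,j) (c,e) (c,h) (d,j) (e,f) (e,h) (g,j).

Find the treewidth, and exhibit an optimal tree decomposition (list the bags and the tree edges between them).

The largest bag has 3 vertices, giving width 2; this decomposition certifies tw(G) ≤ 2. Conversely, {a, g, j} is a clique of size 3, and the vertices of any clique must share a bag in every tree decomposition; so some bag has ≥ 3 vertices and tw(G) ≥ 2. Hence tw(G) = 2 exactly.

Treewidth 2.
One such decomposition:
Bags: B1 = {a, b, e}  B2 = {a, e, f}  B3 = {a, b, j}  B4 = {b, d, j}  B5 = {b, e, h}  B6 = {a, g, j}  B7 = {c, e, h}  B8 = {a, b, i}
Tree: B1–B2, B1–B3, B3–B4, B1–B5, B3–B6, B5–B7, B1–B8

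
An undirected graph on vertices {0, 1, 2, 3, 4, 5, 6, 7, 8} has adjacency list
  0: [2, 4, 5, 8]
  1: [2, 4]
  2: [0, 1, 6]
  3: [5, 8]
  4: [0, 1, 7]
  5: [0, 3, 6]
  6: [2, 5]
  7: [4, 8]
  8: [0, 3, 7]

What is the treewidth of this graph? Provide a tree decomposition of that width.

Every bag has size at most 4, so the width is 4 − 1 = 3 and tw(G) ≤ 3. For the lower bound: the 4 vertex sets {1,4,7}, {8}, {0}, {2,3,5,6} are disjoint, each induces a connected subgraph, and every pair is joined by at least one edge of G. Contracting each set to a single vertex therefore yields K_{4} as a minor, and since treewidth is minor-monotone, tw(G) ≥ tw(K_{4}) = 3. The upper and lower bounds meet at 3, so that is the treewidth.

Treewidth 3.
Bags: B1 = {1, 4, 7, 8}  B2 = {0, 1, 4, 8}  B3 = {0, 1, 2, 8}  B4 = {0, 2, 3, 8}  B5 = {0, 2, 3, 5}  B6 = {2, 3, 5, 6}
Tree: B1–B2, B2–B3, B3–B4, B4–B5, B5–B6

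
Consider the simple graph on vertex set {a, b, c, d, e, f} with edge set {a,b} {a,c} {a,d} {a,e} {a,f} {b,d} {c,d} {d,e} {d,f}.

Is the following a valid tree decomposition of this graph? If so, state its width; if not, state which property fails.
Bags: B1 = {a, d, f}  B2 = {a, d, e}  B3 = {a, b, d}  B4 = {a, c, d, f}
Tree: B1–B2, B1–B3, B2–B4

No — bags containing vertex f are not connected in the tree.

A tree decomposition must satisfy three properties: every vertex lies in some bag; for every edge, both endpoints lie together in some bag; and for every vertex, the bags containing it form a connected subtree. Here bags containing vertex f are not connected in the tree, so the decomposition is invalid.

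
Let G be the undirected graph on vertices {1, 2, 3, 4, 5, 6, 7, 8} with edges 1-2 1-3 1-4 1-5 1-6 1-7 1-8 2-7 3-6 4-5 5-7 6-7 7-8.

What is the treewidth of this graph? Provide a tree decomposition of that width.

Treewidth 2.
One optimal decomposition is:
Bags: B1 = {1, 6, 7}  B2 = {1, 5, 7}  B3 = {1, 3, 6}  B4 = {1, 2, 7}  B5 = {1, 7, 8}  B6 = {1, 4, 5}
Tree: B1–B2, B1–B3, B1–B4, B2–B5, B2–B6

Every bag has size at most 3, so the width is 3 − 1 = 2 and tw(G) ≤ 2. On the other hand G contains the 3-clique {1, 3, 6}. A clique must lie in a single bag of any decomposition, so no decomposition can have width below 2. The upper and lower bounds meet at 2, so that is the treewidth.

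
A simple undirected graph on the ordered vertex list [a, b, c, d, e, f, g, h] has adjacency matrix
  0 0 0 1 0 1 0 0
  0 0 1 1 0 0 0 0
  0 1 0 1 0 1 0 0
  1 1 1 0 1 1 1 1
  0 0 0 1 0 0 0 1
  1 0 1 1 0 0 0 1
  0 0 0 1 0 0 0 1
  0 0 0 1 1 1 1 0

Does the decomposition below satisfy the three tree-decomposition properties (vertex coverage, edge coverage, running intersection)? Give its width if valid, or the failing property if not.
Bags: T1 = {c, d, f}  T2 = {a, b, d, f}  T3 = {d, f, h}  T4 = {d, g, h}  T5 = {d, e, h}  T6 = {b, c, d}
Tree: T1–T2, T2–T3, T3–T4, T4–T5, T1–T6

A tree decomposition must satisfy three properties: every vertex lies in some bag; for every edge, both endpoints lie together in some bag; and for every vertex, the bags containing it form a connected subtree. Here bags containing vertex b are not connected in the tree, so the decomposition is invalid.

No — bags containing vertex b are not connected in the tree.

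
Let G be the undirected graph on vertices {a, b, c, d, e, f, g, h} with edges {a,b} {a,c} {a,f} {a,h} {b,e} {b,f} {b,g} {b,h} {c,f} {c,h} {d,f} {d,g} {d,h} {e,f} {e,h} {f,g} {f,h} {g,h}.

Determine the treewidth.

A width-3 tree decomposition is:
Bags: B1 = {b, e, f, h}  B2 = {b, f, g, h}  B3 = {d, f, g, h}  B4 = {a, b, f, h}  B5 = {a, c, f, h}
Tree: B1–B2, B2–B3, B2–B4, B4–B5
Each bag holds 4 vertices, so the decomposition has width 3, which upper-bounds the treewidth. For the lower bound, the 4 vertices {d, f, g, h} are pairwise adjacent, and any tree decomposition puts a clique entirely inside one bag — forcing width ≥ 3. The upper and lower bounds meet at 3, so that is the treewidth.

3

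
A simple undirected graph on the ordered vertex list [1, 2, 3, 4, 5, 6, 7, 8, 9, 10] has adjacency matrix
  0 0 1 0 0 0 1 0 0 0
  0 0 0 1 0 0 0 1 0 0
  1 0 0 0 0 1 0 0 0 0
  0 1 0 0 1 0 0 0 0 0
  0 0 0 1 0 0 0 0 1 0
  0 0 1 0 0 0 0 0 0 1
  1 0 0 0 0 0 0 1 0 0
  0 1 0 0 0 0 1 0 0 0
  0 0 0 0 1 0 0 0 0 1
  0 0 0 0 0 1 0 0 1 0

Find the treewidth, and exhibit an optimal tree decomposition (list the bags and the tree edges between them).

Every bag has size at most 3, so the width is 3 − 1 = 2 and tw(G) ≤ 2. For the lower bound, G contains the cycle 3–6–10–9–5–4–2–8–7–1–3, so G is not a forest; only forests have treewidth ≤ 1, hence tw(G) ≥ 2. Hence tw(G) = 2 exactly.

Treewidth 2.
One such decomposition:
Bags: B1 = {3, 6, 10}  B2 = {3, 9, 10}  B3 = {3, 5, 9}  B4 = {3, 4, 5}  B5 = {2, 3, 4}  B6 = {2, 3, 8}  B7 = {3, 7, 8}  B8 = {1, 3, 7}
Tree: B1–B2, B2–B3, B3–B4, B4–B5, B5–B6, B6–B7, B7–B8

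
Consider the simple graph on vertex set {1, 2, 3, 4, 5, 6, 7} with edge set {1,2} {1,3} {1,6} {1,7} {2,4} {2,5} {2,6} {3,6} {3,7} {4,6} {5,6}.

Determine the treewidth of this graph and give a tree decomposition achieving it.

Treewidth 2.
One such decomposition:
Bags: B1 = {1, 2, 6}  B2 = {2, 4, 6}  B3 = {1, 3, 6}  B4 = {1, 3, 7}  B5 = {2, 5, 6}
Tree: B1–B2, B1–B3, B3–B4, B1–B5

Each bag holds 3 vertices, so the decomposition has width 2, which upper-bounds the treewidth. For the lower bound, the 3 vertices {1, 2, 6} are pairwise adjacent, and any tree decomposition puts a clique entirely inside one bag — forcing width ≥ 2. Therefore the treewidth is 2.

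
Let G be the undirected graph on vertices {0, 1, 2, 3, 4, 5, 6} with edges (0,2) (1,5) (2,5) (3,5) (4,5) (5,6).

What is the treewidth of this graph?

A width-1 tree decomposition is:
Bags: B1 = {2, 5}  B2 = {4, 5}  B3 = {5, 6}  B4 = {1, 5}  B5 = {0, 2}  B6 = {3, 5}
Tree: B1–B2, B2–B3, B2–B4, B1–B5, B4–B6
Each bag holds 2 vertices, so the decomposition has width 1, which upper-bounds the treewidth. G has an edge, so its treewidth is at least 1. The upper and lower bounds meet at 1, so that is the treewidth.

1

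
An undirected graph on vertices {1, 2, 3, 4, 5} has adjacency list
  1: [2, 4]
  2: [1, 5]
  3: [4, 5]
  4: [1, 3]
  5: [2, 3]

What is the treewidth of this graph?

A width-2 tree decomposition is:
Bags: B1 = {3, 4, 5}  B2 = {2, 4, 5}  B3 = {1, 2, 4}
Tree: B1–B2, B2–B3
Each bag holds 3 vertices, so the decomposition has width 2, which upper-bounds the treewidth. The edges 4–3–5–2–1–4 form a cycle, so G is not a tree and its treewidth is at least 2. Hence tw(G) = 2 exactly.

2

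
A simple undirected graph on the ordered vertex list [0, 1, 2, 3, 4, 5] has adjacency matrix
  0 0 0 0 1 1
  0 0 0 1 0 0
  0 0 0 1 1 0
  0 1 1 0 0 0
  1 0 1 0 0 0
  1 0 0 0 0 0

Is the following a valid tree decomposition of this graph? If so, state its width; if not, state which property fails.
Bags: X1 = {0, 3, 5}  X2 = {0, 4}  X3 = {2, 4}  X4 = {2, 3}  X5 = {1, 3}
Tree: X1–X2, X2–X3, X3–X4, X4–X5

A tree decomposition must satisfy three properties: every vertex lies in some bag; for every edge, both endpoints lie together in some bag; and for every vertex, the bags containing it form a connected subtree. Here bags containing vertex 3 are not connected in the tree, so the decomposition is invalid.

No — bags containing vertex 3 are not connected in the tree.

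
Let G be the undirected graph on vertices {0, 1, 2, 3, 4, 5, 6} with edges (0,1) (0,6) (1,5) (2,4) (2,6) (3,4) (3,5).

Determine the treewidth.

2

A width-2 tree decomposition is:
Bags: B1 = {2, 3, 4}  B2 = {2, 3, 5}  B3 = {1, 2, 5}  B4 = {0, 1, 2}  B5 = {0, 2, 6}
Tree: B1–B2, B2–B3, B3–B4, B4–B5
Every bag has size at most 3, so the width is 3 − 1 = 2 and tw(G) ≤ 2. The edges 2–4–3–5–1–0–6–2 form a cycle, so G is not a tree and its treewidth is at least 2. Hence tw(G) = 2 exactly.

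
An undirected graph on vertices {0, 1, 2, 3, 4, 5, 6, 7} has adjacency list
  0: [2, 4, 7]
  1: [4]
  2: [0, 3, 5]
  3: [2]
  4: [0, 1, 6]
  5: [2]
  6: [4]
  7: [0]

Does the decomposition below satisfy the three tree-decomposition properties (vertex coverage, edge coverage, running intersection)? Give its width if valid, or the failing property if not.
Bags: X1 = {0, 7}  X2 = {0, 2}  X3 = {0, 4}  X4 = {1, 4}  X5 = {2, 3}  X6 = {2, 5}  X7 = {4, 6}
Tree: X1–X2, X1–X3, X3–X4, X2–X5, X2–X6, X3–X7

Checking the three conditions: (i) the bags cover all of {0, 1, 2, 3, 4, 5, 6, 7}; (ii) for each edge, some bag contains both endpoints; (iii) the bags containing any fixed vertex form a subtree. All hold, so the decomposition is valid with width 2 − 1 = 1.

Yes; width 1.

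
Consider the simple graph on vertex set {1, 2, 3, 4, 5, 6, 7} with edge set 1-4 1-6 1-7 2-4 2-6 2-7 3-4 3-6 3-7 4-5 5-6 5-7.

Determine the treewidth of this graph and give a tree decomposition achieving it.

Treewidth 3.
One such decomposition:
Bags: B1 = {1, 4, 6, 7}  B2 = {2, 4, 6, 7}  B3 = {3, 4, 6, 7}  B4 = {4, 5, 6, 7}
Tree: B1–B2, B2–B3, B3–B4

The largest bag has 4 vertices, giving width 3; this decomposition certifies tw(G) ≤ 3. For the lower bound: the 4 vertex sets {1,6}, {2,4}, {7}, {3} are disjoint, each induces a connected subgraph, and every pair is joined by at least one edge of G. Contracting each set to a single vertex therefore yields K_{4} as a minor, and since treewidth is minor-monotone, tw(G) ≥ tw(K_{4}) = 3. Therefore the treewidth is 3.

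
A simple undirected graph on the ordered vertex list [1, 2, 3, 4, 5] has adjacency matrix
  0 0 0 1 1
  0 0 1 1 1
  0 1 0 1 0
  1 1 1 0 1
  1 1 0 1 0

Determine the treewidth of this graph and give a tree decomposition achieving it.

Treewidth 2.
One optimal decomposition is:
Bags: B1 = {2, 4, 5}  B2 = {2, 3, 4}  B3 = {1, 4, 5}
Tree: B1–B2, B1–B3

Each bag holds 3 vertices, so the decomposition has width 2, which upper-bounds the treewidth. Conversely, {1, 4, 5} is a clique of size 3, and the vertices of any clique must share a bag in every tree decomposition; so some bag has ≥ 3 vertices and tw(G) ≥ 2. Combining the bounds, tw(G) = 2.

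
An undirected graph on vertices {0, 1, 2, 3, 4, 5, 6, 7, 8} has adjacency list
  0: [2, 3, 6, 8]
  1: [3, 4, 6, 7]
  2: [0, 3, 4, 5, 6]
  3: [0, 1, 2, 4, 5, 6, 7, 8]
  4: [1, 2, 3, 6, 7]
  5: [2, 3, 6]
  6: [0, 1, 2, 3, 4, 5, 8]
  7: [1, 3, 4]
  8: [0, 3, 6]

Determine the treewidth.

A width-3 tree decomposition is:
Bags: B1 = {2, 3, 4, 6}  B2 = {0, 2, 3, 6}  B3 = {0, 3, 6, 8}  B4 = {1, 3, 4, 6}  B5 = {1, 3, 4, 7}  B6 = {2, 3, 5, 6}
Tree: B1–B2, B2–B3, B1–B4, B4–B5, B1–B6
Each bag holds 4 vertices, so the decomposition has width 3, which upper-bounds the treewidth. Conversely, {0, 3, 6, 8} is a clique of size 4, and the vertices of any clique must share a bag in every tree decomposition; so some bag has ≥ 4 vertices and tw(G) ≥ 3. The upper and lower bounds meet at 3, so that is the treewidth.

3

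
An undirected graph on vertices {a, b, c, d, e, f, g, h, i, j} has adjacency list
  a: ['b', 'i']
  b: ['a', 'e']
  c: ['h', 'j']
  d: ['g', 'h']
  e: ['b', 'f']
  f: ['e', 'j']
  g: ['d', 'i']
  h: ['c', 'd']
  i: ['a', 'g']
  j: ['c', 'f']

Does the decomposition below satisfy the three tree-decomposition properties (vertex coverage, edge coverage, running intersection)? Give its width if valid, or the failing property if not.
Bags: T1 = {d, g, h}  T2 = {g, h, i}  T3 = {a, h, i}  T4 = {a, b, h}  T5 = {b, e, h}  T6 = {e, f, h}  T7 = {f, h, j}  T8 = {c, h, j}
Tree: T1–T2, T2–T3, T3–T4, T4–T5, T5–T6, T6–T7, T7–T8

Checking the three conditions: (i) the bags cover all of {a, b, c, d, e, f, g, h, i, j}; (ii) for each edge, some bag contains both endpoints; (iii) the bags containing any fixed vertex form a subtree. All hold, so the decomposition is valid with width 3 − 1 = 2.

Yes; width 2.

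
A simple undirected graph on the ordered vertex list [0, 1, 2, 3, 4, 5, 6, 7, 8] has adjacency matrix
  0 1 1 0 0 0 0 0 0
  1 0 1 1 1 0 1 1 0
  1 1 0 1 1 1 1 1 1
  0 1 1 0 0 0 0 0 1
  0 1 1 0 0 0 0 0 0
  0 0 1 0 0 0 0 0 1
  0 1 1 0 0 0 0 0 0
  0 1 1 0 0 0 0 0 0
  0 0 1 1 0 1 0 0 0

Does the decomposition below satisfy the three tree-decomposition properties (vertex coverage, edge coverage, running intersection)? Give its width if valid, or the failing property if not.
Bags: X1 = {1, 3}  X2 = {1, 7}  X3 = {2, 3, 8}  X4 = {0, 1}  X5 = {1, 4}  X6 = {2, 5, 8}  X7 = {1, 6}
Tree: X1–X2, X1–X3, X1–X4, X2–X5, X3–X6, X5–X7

No — edge (2,1) lies in no bag.

A tree decomposition must satisfy three properties: every vertex lies in some bag; for every edge, both endpoints lie together in some bag; and for every vertex, the bags containing it form a connected subtree. Here edge (2,1) lies in no bag, so the decomposition is invalid.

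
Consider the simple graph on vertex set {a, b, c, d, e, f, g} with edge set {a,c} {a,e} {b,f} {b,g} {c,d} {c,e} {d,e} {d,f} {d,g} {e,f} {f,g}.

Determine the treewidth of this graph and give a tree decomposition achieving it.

Every bag has size at most 3, so the width is 3 − 1 = 2 and tw(G) ≤ 2. Conversely, {d, f, g} is a clique of size 3, and the vertices of any clique must share a bag in every tree decomposition; so some bag has ≥ 3 vertices and tw(G) ≥ 2. Combining the bounds, tw(G) = 2.

Treewidth 2.
One optimal decomposition is:
Bags: B1 = {d, e, f}  B2 = {d, f, g}  B3 = {c, d, e}  B4 = {a, c, e}  B5 = {b, f, g}
Tree: B1–B2, B1–B3, B3–B4, B2–B5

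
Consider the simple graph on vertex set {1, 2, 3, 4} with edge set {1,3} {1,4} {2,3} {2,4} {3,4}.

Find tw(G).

2

A width-2 tree decomposition is:
Bags: B1 = {2, 3, 4}  B2 = {1, 3, 4}
Tree: B1–B2
Each bag holds 3 vertices, so the decomposition has width 2, which upper-bounds the treewidth. On the other hand G contains the 3-clique {1, 3, 4}. A clique must lie in a single bag of any decomposition, so no decomposition can have width below 2. Combining the bounds, tw(G) = 2.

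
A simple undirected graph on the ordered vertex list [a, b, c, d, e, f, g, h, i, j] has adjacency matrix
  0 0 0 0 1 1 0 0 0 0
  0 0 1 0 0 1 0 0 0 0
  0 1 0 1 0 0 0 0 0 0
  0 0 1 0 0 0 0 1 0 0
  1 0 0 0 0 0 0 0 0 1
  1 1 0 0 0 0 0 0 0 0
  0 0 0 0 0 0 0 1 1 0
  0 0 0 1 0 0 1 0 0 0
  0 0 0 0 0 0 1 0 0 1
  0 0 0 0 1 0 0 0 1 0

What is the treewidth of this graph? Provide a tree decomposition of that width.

Each bag holds 3 vertices, so the decomposition has width 2, which upper-bounds the treewidth. For the lower bound, G contains the cycle e–j–i–g–h–d–c–b–f–a–e, so G is not a forest; only forests have treewidth ≤ 1, hence tw(G) ≥ 2. Combining the bounds, tw(G) = 2.

Treewidth 2.
One optimal decomposition is:
Bags: B1 = {e, i, j}  B2 = {e, g, i}  B3 = {e, g, h}  B4 = {d, e, h}  B5 = {c, d, e}  B6 = {b, c, e}  B7 = {b, e, f}  B8 = {a, e, f}
Tree: B1–B2, B2–B3, B3–B4, B4–B5, B5–B6, B6–B7, B7–B8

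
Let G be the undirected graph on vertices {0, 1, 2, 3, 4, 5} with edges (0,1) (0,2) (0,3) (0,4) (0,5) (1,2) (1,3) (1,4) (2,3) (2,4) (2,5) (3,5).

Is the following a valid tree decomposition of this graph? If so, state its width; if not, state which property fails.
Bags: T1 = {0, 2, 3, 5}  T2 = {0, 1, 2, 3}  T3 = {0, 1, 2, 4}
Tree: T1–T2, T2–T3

Checking the three conditions: (i) the bags cover all of {0, 1, 2, 3, 4, 5}; (ii) for each edge, some bag contains both endpoints; (iii) the bags containing any fixed vertex form a subtree. All hold, so the decomposition is valid with width 4 − 1 = 3.

Yes; width 3.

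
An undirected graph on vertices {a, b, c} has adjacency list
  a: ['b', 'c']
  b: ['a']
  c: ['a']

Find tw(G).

A width-1 tree decomposition is:
Bags: B1 = {a, c}  B2 = {a, b}
Tree: B1–B2
Each bag holds 2 vertices, so the decomposition has width 1, which upper-bounds the treewidth. G has an edge, so its treewidth is at least 1. Hence tw(G) = 1 exactly.

1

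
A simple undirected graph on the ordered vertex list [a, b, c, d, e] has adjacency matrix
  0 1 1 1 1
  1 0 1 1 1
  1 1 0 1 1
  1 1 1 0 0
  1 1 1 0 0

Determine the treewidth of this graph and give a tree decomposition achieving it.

Treewidth 3.
Bags: B1 = {a, b, c, e}  B2 = {a, b, c, d}
Tree: B1–B2

Each bag holds 4 vertices, so the decomposition has width 3, which upper-bounds the treewidth. For the lower bound, the 4 vertices {a, b, c, d} are pairwise adjacent, and any tree decomposition puts a clique entirely inside one bag — forcing width ≥ 3. The upper and lower bounds meet at 3, so that is the treewidth.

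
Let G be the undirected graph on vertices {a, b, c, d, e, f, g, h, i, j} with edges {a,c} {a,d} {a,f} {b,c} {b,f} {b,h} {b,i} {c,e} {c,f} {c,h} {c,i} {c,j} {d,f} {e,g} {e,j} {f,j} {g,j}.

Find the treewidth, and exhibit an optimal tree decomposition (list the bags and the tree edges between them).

Treewidth 2.
Bags: B1 = {c, e, j}  B2 = {c, f, j}  B3 = {a, c, f}  B4 = {e, g, j}  B5 = {a, d, f}  B6 = {b, c, f}  B7 = {b, c, i}  B8 = {b, c, h}
Tree: B1–B2, B2–B3, B1–B4, B3–B5, B3–B6, B6–B7, B7–B8

The largest bag has 3 vertices, giving width 2; this decomposition certifies tw(G) ≤ 2. Conversely, {a, d, f} is a clique of size 3, and the vertices of any clique must share a bag in every tree decomposition; so some bag has ≥ 3 vertices and tw(G) ≥ 2. Hence tw(G) = 2 exactly.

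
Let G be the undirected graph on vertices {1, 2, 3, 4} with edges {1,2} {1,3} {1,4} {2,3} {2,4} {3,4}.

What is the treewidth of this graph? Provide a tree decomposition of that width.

Treewidth 3.
Bags: B1 = {1, 2, 3, 4}
Tree: (single bag)

With just one bag of size 4, the width is 4 − 1 = 3, so tw(G) ≤ 3. Conversely, {1, 2, 3, 4} is a clique of size 4, and the vertices of any clique must share a bag in every tree decomposition; so some bag has ≥ 4 vertices and tw(G) ≥ 3. Hence tw(G) = 3 exactly.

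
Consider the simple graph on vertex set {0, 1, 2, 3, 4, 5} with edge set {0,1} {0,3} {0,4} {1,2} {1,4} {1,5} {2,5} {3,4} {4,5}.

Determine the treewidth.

A width-2 tree decomposition is:
Bags: B1 = {0, 3, 4}  B2 = {0, 1, 4}  B3 = {1, 4, 5}  B4 = {1, 2, 5}
Tree: B1–B2, B2–B3, B3–B4
Every bag has size at most 3, so the width is 3 − 1 = 2 and tw(G) ≤ 2. Conversely, {1, 2, 5} is a clique of size 3, and the vertices of any clique must share a bag in every tree decomposition; so some bag has ≥ 3 vertices and tw(G) ≥ 2. The upper and lower bounds meet at 2, so that is the treewidth.

2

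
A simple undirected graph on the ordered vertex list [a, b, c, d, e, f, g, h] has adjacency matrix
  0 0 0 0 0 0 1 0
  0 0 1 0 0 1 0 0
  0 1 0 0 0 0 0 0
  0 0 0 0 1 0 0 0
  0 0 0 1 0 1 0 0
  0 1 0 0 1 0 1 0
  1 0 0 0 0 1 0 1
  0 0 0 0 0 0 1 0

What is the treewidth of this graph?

A width-1 tree decomposition is:
Bags: B1 = {e, f}  B2 = {f, g}  B3 = {g, h}  B4 = {b, f}  B5 = {d, e}  B6 = {b, c}  B7 = {a, g}
Tree: B1–B2, B2–B3, B2–B4, B1–B5, B4–B6, B3–B7
Each bag holds 2 vertices, so the decomposition has width 1, which upper-bounds the treewidth. Any graph with an edge has treewidth ≥ 1, and G has the edge f–e. Combining the bounds, tw(G) = 1.

1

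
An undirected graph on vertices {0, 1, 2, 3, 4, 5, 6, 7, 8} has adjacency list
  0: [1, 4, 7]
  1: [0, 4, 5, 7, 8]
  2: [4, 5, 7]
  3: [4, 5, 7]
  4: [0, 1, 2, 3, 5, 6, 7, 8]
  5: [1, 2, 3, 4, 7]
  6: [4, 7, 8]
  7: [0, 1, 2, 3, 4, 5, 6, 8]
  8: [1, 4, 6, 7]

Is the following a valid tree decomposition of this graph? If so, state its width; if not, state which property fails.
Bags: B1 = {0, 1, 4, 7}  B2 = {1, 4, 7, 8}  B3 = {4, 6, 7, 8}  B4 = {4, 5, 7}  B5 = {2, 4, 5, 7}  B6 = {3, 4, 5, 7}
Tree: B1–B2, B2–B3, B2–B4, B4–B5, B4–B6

A tree decomposition must satisfy three properties: every vertex lies in some bag; for every edge, both endpoints lie together in some bag; and for every vertex, the bags containing it form a connected subtree. Here edge (1,5) lies in no bag, so the decomposition is invalid.

No — edge (1,5) lies in no bag.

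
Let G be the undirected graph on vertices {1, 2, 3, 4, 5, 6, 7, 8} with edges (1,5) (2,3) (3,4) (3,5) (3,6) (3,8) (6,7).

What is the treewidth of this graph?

1

A width-1 tree decomposition is:
Bags: B1 = {3, 5}  B2 = {3, 4}  B3 = {3, 8}  B4 = {2, 3}  B5 = {1, 5}  B6 = {3, 6}  B7 = {6, 7}
Tree: B1–B2, B1–B3, B1–B4, B1–B5, B3–B6, B6–B7
Each bag holds 2 vertices, so the decomposition has width 1, which upper-bounds the treewidth. Since G has at least one edge (e.g. 5–3), it is not an edgeless graph, so tw(G) ≥ 1. Therefore the treewidth is 1.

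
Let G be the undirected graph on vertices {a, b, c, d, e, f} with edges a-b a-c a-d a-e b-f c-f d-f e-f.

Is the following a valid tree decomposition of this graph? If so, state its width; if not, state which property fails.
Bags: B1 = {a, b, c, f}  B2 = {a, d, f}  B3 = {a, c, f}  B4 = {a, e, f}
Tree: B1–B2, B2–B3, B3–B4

No — bags containing vertex c are not connected in the tree.

A tree decomposition must satisfy three properties: every vertex lies in some bag; for every edge, both endpoints lie together in some bag; and for every vertex, the bags containing it form a connected subtree. Here bags containing vertex c are not connected in the tree, so the decomposition is invalid.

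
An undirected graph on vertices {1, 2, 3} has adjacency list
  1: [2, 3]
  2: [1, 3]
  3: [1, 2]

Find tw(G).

A width-2 tree decomposition is:
Bags: B1 = {1, 2, 3}
Tree: (single bag)
With just one bag of size 3, the width is 3 − 1 = 2, so tw(G) ≤ 2. On the other hand G contains the 3-clique {1, 2, 3}. A clique must lie in a single bag of any decomposition, so no decomposition can have width below 2. Hence tw(G) = 2 exactly.

2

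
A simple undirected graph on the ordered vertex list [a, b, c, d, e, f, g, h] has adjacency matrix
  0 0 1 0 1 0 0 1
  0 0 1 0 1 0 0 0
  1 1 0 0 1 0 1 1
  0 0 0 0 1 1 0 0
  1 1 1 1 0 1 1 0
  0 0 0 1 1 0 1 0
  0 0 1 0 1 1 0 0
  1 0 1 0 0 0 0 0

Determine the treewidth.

2

A width-2 tree decomposition is:
Bags: B1 = {a, c, e}  B2 = {c, e, g}  B3 = {e, f, g}  B4 = {b, c, e}  B5 = {a, c, h}  B6 = {d, e, f}
Tree: B1–B2, B2–B3, B2–B4, B1–B5, B3–B6
Every bag has size at most 3, so the width is 3 − 1 = 2 and tw(G) ≤ 2. On the other hand G contains the 3-clique {d, e, f}. A clique must lie in a single bag of any decomposition, so no decomposition can have width below 2. Therefore the treewidth is 2.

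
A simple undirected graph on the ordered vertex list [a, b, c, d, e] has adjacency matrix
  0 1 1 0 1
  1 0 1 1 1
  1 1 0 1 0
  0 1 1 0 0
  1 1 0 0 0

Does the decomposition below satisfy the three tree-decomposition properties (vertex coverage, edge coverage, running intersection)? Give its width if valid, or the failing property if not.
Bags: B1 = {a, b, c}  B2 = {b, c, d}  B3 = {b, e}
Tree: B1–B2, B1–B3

A tree decomposition must satisfy three properties: every vertex lies in some bag; for every edge, both endpoints lie together in some bag; and for every vertex, the bags containing it form a connected subtree. Here edge (a,e) lies in no bag, so the decomposition is invalid.

No — edge (a,e) lies in no bag.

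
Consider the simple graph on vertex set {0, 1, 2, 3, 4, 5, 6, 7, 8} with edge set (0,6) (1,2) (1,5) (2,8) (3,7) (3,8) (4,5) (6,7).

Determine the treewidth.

A width-1 tree decomposition is:
Bags: B1 = {4, 5}  B2 = {1, 5}  B3 = {1, 2}  B4 = {2, 8}  B5 = {3, 8}  B6 = {3, 7}  B7 = {6, 7}  B8 = {0, 6}
Tree: B1–B2, B2–B3, B3–B4, B4–B5, B5–B6, B6–B7, B7–B8
Every bag has size at most 2, so the width is 2 − 1 = 1 and tw(G) ≤ 1. G has an edge, so its treewidth is at least 1. The upper and lower bounds meet at 1, so that is the treewidth.

1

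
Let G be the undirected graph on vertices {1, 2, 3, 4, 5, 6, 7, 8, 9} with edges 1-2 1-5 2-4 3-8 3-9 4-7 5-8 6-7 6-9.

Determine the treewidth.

A width-2 tree decomposition is:
Bags: B1 = {3, 8, 9}  B2 = {6, 8, 9}  B3 = {6, 7, 8}  B4 = {4, 7, 8}  B5 = {2, 4, 8}  B6 = {1, 2, 8}  B7 = {1, 5, 8}
Tree: B1–B2, B2–B3, B3–B4, B4–B5, B5–B6, B6–B7
Each bag holds 3 vertices, so the decomposition has width 2, which upper-bounds the treewidth. For the lower bound, G contains the cycle 8–3–9–6–7–4–2–1–5–8, so G is not a forest; only forests have treewidth ≤ 1, hence tw(G) ≥ 2. The upper and lower bounds meet at 2, so that is the treewidth.

2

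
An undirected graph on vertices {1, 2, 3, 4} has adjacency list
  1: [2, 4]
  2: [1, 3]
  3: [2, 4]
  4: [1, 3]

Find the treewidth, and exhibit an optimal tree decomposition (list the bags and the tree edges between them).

Every bag has size at most 3, so the width is 3 − 1 = 2 and tw(G) ≤ 2. For the lower bound, G contains the cycle 1–4–3–2–1, so G is not a forest; only forests have treewidth ≤ 1, hence tw(G) ≥ 2. Combining the bounds, tw(G) = 2.

Treewidth 2.
Bags: B1 = {1, 3, 4}  B2 = {1, 2, 3}
Tree: B1–B2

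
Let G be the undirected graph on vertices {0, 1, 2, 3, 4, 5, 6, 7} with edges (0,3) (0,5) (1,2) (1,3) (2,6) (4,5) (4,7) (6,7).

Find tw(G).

2

A width-2 tree decomposition is:
Bags: B1 = {1, 2, 3}  B2 = {0, 2, 3}  B3 = {0, 2, 5}  B4 = {2, 4, 5}  B5 = {2, 4, 7}  B6 = {2, 6, 7}
Tree: B1–B2, B2–B3, B3–B4, B4–B5, B5–B6
Each bag holds 3 vertices, so the decomposition has width 2, which upper-bounds the treewidth. Since 2–1–3–0–5–4–7–6–2 is a cycle in G, G is not acyclic. Forests are exactly the graphs of treewidth ≤ 1, so tw(G) ≥ 2. Therefore the treewidth is 2.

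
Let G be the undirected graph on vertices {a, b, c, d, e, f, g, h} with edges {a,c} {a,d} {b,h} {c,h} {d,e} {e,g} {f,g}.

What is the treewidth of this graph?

A width-1 tree decomposition is:
Bags: B1 = {b, h}  B2 = {c, h}  B3 = {a, c}  B4 = {a, d}  B5 = {d, e}  B6 = {e, g}  B7 = {f, g}
Tree: B1–B2, B2–B3, B3–B4, B4–B5, B5–B6, B6–B7
The largest bag has 2 vertices, giving width 1; this decomposition certifies tw(G) ≤ 1. Since G has at least one edge (e.g. b–h), it is not an edgeless graph, so tw(G) ≥ 1. Therefore the treewidth is 1.

1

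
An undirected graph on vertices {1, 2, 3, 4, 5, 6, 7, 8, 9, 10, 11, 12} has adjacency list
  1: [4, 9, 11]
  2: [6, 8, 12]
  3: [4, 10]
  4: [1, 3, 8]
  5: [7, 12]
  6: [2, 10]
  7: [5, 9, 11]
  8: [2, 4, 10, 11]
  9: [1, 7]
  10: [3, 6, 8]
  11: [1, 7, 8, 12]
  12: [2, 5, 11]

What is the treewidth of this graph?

3

A width-3 tree decomposition is:
Bags: B1 = {5, 7, 9, 12}  B2 = {7, 9, 11, 12}  B3 = {1, 9, 11, 12}  B4 = {1, 2, 11, 12}  B5 = {1, 2, 8, 11}  B6 = {1, 2, 4, 8}  B7 = {2, 4, 6, 8}  B8 = {4, 6, 8, 10}  B9 = {3, 4, 6, 10}
Tree: B1–B2, B2–B3, B3–B4, B4–B5, B5–B6, B6–B7, B7–B8, B8–B9
The largest bag has 4 vertices, giving width 3; this decomposition certifies tw(G) ≤ 3. For the lower bound: the 4 vertex sets {5,7,9}, {12}, {11}, {1,2,4,8} are disjoint, each induces a connected subgraph, and every pair is joined by at least one edge of G. Contracting each set to a single vertex therefore yields K_{4} as a minor, and since treewidth is minor-monotone, tw(G) ≥ tw(K_{4}) = 3. Hence tw(G) = 3 exactly.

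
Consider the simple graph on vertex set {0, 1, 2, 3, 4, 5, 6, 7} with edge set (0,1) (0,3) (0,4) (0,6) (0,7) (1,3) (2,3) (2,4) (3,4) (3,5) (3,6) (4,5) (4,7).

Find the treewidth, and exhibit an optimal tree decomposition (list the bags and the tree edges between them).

Treewidth 2.
One such decomposition:
Bags: B1 = {2, 3, 4}  B2 = {3, 4, 5}  B3 = {0, 3, 4}  B4 = {0, 1, 3}  B5 = {0, 4, 7}  B6 = {0, 3, 6}
Tree: B1–B2, B2–B3, B3–B4, B3–B5, B3–B6

Every bag has size at most 3, so the width is 3 − 1 = 2 and tw(G) ≤ 2. For the lower bound, the 3 vertices {0, 1, 3} are pairwise adjacent, and any tree decomposition puts a clique entirely inside one bag — forcing width ≥ 2. Hence tw(G) = 2 exactly.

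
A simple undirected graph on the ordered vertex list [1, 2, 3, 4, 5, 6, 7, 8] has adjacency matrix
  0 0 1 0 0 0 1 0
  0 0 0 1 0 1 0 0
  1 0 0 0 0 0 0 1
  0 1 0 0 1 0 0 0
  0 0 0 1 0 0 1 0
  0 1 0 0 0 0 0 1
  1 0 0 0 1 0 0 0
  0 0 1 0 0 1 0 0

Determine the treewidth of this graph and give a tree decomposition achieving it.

Treewidth 2.
Bags: B1 = {4, 5, 7}  B2 = {2, 4, 7}  B3 = {2, 6, 7}  B4 = {6, 7, 8}  B5 = {3, 7, 8}  B6 = {1, 3, 7}
Tree: B1–B2, B2–B3, B3–B4, B4–B5, B5–B6

Every bag has size at most 3, so the width is 3 − 1 = 2 and tw(G) ≤ 2. Since 7–5–4–2–6–8–3–1–7 is a cycle in G, G is not acyclic. Forests are exactly the graphs of treewidth ≤ 1, so tw(G) ≥ 2. Combining the bounds, tw(G) = 2.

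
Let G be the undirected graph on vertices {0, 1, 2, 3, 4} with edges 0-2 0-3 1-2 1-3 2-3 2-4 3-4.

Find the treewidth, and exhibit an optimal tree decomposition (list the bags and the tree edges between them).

Treewidth 2.
One optimal decomposition is:
Bags: B1 = {0, 2, 3}  B2 = {1, 2, 3}  B3 = {2, 3, 4}
Tree: B1–B2, B2–B3

Every bag has size at most 3, so the width is 3 − 1 = 2 and tw(G) ≤ 2. On the other hand G contains the 3-clique {0, 2, 3}. A clique must lie in a single bag of any decomposition, so no decomposition can have width below 2. Therefore the treewidth is 2.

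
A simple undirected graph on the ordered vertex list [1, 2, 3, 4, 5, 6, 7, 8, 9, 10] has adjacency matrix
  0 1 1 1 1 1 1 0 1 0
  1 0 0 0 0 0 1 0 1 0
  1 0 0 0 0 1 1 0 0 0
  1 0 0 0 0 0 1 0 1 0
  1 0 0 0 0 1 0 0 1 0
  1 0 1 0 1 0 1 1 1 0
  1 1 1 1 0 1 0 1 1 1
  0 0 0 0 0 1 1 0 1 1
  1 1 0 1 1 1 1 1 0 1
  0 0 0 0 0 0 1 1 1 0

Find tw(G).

3

A width-3 tree decomposition is:
Bags: B1 = {6, 7, 8, 9}  B2 = {1, 6, 7, 9}  B3 = {1, 5, 6, 9}  B4 = {1, 3, 6, 7}  B5 = {1, 4, 7, 9}  B6 = {1, 2, 7, 9}  B7 = {7, 8, 9, 10}
Tree: B1–B2, B2–B3, B2–B4, B2–B5, B5–B6, B1–B7
Each bag holds 4 vertices, so the decomposition has width 3, which upper-bounds the treewidth. On the other hand G contains the 4-clique {1, 5, 6, 9}. A clique must lie in a single bag of any decomposition, so no decomposition can have width below 3. Therefore the treewidth is 3.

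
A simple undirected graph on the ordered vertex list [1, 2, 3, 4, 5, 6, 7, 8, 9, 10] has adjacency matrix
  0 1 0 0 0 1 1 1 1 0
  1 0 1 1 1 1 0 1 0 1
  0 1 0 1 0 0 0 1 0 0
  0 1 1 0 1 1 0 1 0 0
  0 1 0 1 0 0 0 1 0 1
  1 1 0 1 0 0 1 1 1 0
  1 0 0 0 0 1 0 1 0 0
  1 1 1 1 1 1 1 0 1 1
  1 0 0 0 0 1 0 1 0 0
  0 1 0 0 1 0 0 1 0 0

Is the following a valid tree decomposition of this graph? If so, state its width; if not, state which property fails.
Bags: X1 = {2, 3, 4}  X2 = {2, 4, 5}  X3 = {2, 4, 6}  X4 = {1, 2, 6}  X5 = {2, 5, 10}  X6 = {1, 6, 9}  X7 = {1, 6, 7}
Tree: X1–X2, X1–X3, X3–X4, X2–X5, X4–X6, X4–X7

A tree decomposition must satisfy three properties: every vertex lies in some bag; for every edge, both endpoints lie together in some bag; and for every vertex, the bags containing it form a connected subtree. Here vertex 8 appears in no bag, so the decomposition is invalid.

No — vertex 8 appears in no bag.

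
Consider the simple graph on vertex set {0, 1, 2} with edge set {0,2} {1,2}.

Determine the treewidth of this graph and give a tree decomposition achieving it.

Treewidth 1.
Bags: B1 = {0, 2}  B2 = {1, 2}
Tree: B1–B2

Each bag holds 2 vertices, so the decomposition has width 1, which upper-bounds the treewidth. G has an edge, so its treewidth is at least 1. Therefore the treewidth is 1.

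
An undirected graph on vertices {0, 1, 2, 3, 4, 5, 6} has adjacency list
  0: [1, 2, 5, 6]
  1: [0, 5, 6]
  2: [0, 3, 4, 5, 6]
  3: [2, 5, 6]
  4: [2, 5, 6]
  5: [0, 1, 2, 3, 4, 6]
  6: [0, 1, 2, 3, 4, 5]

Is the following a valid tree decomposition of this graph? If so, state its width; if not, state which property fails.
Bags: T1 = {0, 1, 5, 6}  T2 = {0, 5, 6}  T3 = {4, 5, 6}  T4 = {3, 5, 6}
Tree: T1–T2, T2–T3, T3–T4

A tree decomposition must satisfy three properties: every vertex lies in some bag; for every edge, both endpoints lie together in some bag; and for every vertex, the bags containing it form a connected subtree. Here vertex 2 appears in no bag, so the decomposition is invalid.

No — vertex 2 appears in no bag.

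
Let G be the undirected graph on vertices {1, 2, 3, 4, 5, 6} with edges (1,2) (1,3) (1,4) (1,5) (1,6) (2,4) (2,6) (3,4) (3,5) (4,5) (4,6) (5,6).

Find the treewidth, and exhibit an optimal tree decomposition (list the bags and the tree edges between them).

Treewidth 3.
One optimal decomposition is:
Bags: B1 = {1, 4, 5, 6}  B2 = {1, 3, 4, 5}  B3 = {1, 2, 4, 6}
Tree: B1–B2, B1–B3

Each bag holds 4 vertices, so the decomposition has width 3, which upper-bounds the treewidth. On the other hand G contains the 4-clique {1, 2, 4, 6}. A clique must lie in a single bag of any decomposition, so no decomposition can have width below 3. Combining the bounds, tw(G) = 3.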